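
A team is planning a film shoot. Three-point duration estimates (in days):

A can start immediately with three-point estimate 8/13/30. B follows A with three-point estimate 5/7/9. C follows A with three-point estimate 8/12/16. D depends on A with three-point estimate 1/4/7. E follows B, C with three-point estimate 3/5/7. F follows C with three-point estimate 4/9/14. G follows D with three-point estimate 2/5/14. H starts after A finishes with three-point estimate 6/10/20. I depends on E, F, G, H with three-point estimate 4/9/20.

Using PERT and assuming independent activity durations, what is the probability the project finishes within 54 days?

te_A = (8 + 4·13 + 30)/6 = 90/6 = 15; σ²_A = ((30−8)/6)² = 13.444
te_B = (5 + 4·7 + 9)/6 = 42/6 = 7; σ²_B = ((9−5)/6)² = 0.444
te_C = (8 + 4·12 + 16)/6 = 72/6 = 12; σ²_C = ((16−8)/6)² = 1.778
te_D = (1 + 4·4 + 7)/6 = 24/6 = 4; σ²_D = ((7−1)/6)² = 1.000
te_E = (3 + 4·5 + 7)/6 = 30/6 = 5; σ²_E = ((7−3)/6)² = 0.444
te_F = (4 + 4·9 + 14)/6 = 54/6 = 9; σ²_F = ((14−4)/6)² = 2.778
te_G = (2 + 4·5 + 14)/6 = 36/6 = 6; σ²_G = ((14−2)/6)² = 4.000
te_H = (6 + 4·10 + 20)/6 = 66/6 = 11; σ²_H = ((20−6)/6)² = 5.444
te_I = (4 + 4·9 + 20)/6 = 60/6 = 10; σ²_I = ((20−4)/6)² = 7.111

Forward pass:
ES_A = 0; EF_A = 15
ES_B = 15; EF_B = 15+7 = 22
ES_C = 15; EF_C = 15+12 = 27
ES_D = 15; EF_D = 15+4 = 19
ES_E = max(EF_B=22, EF_C=27) = 27; EF_E = 27+5 = 32
ES_F = 27; EF_F = 27+9 = 36
ES_G = 19; EF_G = 19+6 = 25
ES_H = 15; EF_H = 15+11 = 26
ES_I = max(EF_E=32, EF_F=36, EF_G=25, EF_H=26) = 36; EF_I = 36+10 = 46
Expected project duration μ = 46 days. Critical path: A → C → F → I.

Variance along critical path = 13.444 + 1.778 + 2.778 + 7.111 = 25.111; σ = √25.111 = 5.011 days.
Z = (54 − 46) / 5.011 = 1.596
P(T ≤ 54) = Φ(1.596) ≈ 0.945

0.945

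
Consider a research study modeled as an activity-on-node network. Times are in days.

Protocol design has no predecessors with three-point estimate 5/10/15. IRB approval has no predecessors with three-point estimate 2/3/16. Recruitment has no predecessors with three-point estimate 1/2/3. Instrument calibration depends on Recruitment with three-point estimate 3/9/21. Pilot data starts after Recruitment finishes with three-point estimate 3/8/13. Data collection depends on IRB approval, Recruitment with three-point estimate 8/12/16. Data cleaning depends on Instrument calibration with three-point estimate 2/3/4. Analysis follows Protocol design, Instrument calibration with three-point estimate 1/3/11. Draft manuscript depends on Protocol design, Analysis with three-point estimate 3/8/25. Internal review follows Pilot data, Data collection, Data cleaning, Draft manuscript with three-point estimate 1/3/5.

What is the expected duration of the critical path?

te_Protocol design = (5 + 4·10 + 15)/6 = 60/6 = 10
te_IRB approval = (2 + 4·3 + 16)/6 = 30/6 = 5
te_Recruitment = (1 + 4·2 + 3)/6 = 12/6 = 2
te_Instrument calibration = (3 + 4·9 + 21)/6 = 60/6 = 10
te_Pilot data = (3 + 4·8 + 13)/6 = 48/6 = 8
te_Data collection = (8 + 4·12 + 16)/6 = 72/6 = 12
te_Data cleaning = (2 + 4·3 + 4)/6 = 18/6 = 3
te_Analysis = (1 + 4·3 + 11)/6 = 24/6 = 4
te_Draft manuscript = (3 + 4·8 + 25)/6 = 60/6 = 10
te_Internal review = (1 + 4·3 + 5)/6 = 18/6 = 3

Forward pass:
ES_Protocol design = 0; EF_Protocol design = 10
ES_IRB approval = 0; EF_IRB approval = 5
ES_Recruitment = 0; EF_Recruitment = 2
ES_Instrument calibration = 2; EF_Instrument calibration = 2+10 = 12
ES_Pilot data = 2; EF_Pilot data = 2+8 = 10
ES_Data collection = max(EF_IRB approval=5, EF_Recruitment=2) = 5; EF_Data collection = 5+12 = 17
ES_Data cleaning = 12; EF_Data cleaning = 12+3 = 15
ES_Analysis = max(EF_Protocol design=10, EF_Instrument calibration=12) = 12; EF_Analysis = 12+4 = 16
ES_Draft manuscript = max(EF_Protocol design=10, EF_Analysis=16) = 16; EF_Draft manuscript = 16+10 = 26
ES_Internal review = max(EF_Pilot data=10, EF_Data collection=17, EF_Data cleaning=15, EF_Draft manuscript=26) = 26; EF_Internal review = 26+3 = 29
Expected project duration μ = 29 days. Critical path: Recruitment → Instrument calibration → Analysis → Draft manuscript → Internal review.

29 days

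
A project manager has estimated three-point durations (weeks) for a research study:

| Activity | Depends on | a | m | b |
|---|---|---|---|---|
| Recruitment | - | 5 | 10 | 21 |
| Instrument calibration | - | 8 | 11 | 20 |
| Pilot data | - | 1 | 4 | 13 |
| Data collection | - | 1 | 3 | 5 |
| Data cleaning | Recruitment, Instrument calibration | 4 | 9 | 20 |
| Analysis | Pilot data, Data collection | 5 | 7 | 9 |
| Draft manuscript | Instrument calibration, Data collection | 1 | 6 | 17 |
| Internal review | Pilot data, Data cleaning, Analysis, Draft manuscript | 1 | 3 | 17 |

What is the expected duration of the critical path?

27 weeks

te_Recruitment = (5 + 4·10 + 21)/6 = 66/6 = 11
te_Instrument calibration = (8 + 4·11 + 20)/6 = 72/6 = 12
te_Pilot data = (1 + 4·4 + 13)/6 = 30/6 = 5
te_Data collection = (1 + 4·3 + 5)/6 = 18/6 = 3
te_Data cleaning = (4 + 4·9 + 20)/6 = 60/6 = 10
te_Analysis = (5 + 4·7 + 9)/6 = 42/6 = 7
te_Draft manuscript = (1 + 4·6 + 17)/6 = 42/6 = 7
te_Internal review = (1 + 4·3 + 17)/6 = 30/6 = 5

Forward pass:
ES_Recruitment = 0; EF_Recruitment = 11
ES_Instrument calibration = 0; EF_Instrument calibration = 12
ES_Pilot data = 0; EF_Pilot data = 5
ES_Data collection = 0; EF_Data collection = 3
ES_Data cleaning = max(EF_Recruitment=11, EF_Instrument calibration=12) = 12; EF_Data cleaning = 12+10 = 22
ES_Analysis = max(EF_Pilot data=5, EF_Data collection=3) = 5; EF_Analysis = 5+7 = 12
ES_Draft manuscript = max(EF_Instrument calibration=12, EF_Data collection=3) = 12; EF_Draft manuscript = 12+7 = 19
ES_Internal review = max(EF_Pilot data=5, EF_Data cleaning=22, EF_Analysis=12, EF_Draft manuscript=19) = 22; EF_Internal review = 22+5 = 27
Expected project duration μ = 27 weeks. Critical path: Instrument calibration → Data cleaning → Internal review.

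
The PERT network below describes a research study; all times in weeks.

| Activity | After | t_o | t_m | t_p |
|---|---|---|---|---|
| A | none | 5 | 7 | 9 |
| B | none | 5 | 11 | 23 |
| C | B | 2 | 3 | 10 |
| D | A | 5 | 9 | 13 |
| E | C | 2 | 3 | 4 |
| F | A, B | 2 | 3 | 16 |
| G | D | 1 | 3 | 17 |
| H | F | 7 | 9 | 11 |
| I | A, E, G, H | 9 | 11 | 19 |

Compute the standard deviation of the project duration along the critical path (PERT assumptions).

te_A = (5 + 4·7 + 9)/6 = 42/6 = 7; σ²_A = ((9−5)/6)² = 0.444
te_B = (5 + 4·11 + 23)/6 = 72/6 = 12; σ²_B = ((23−5)/6)² = 9.000
te_C = (2 + 4·3 + 10)/6 = 24/6 = 4; σ²_C = ((10−2)/6)² = 1.778
te_D = (5 + 4·9 + 13)/6 = 54/6 = 9; σ²_D = ((13−5)/6)² = 1.778
te_E = (2 + 4·3 + 4)/6 = 18/6 = 3; σ²_E = ((4−2)/6)² = 0.111
te_F = (2 + 4·3 + 16)/6 = 30/6 = 5; σ²_F = ((16−2)/6)² = 5.444
te_G = (1 + 4·3 + 17)/6 = 30/6 = 5; σ²_G = ((17−1)/6)² = 7.111
te_H = (7 + 4·9 + 11)/6 = 54/6 = 9; σ²_H = ((11−7)/6)² = 0.444
te_I = (9 + 4·11 + 19)/6 = 72/6 = 12; σ²_I = ((19−9)/6)² = 2.778

Forward pass:
ES_A = 0; EF_A = 7
ES_B = 0; EF_B = 12
ES_C = 12; EF_C = 12+4 = 16
ES_D = 7; EF_D = 7+9 = 16
ES_E = 16; EF_E = 16+3 = 19
ES_F = max(EF_A=7, EF_B=12) = 12; EF_F = 12+5 = 17
ES_G = 16; EF_G = 16+5 = 21
ES_H = 17; EF_H = 17+9 = 26
ES_I = max(EF_A=7, EF_E=19, EF_G=21, EF_H=26) = 26; EF_I = 26+12 = 38
Expected project duration μ = 38 weeks. Critical path: B → F → H → I.

Variance along critical path = 9.000 + 5.444 + 0.444 + 2.778 = 17.667
σ = √17.667 = 4.203 weeks

4.20 weeks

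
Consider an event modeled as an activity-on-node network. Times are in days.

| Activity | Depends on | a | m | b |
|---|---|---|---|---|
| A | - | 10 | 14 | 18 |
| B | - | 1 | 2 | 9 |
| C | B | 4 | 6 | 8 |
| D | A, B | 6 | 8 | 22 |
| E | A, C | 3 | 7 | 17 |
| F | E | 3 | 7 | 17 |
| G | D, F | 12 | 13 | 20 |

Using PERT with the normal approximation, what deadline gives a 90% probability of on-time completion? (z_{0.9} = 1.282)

48.9 days

te_A = (10 + 4·14 + 18)/6 = 84/6 = 14; σ²_A = ((18−10)/6)² = 1.778
te_B = (1 + 4·2 + 9)/6 = 18/6 = 3; σ²_B = ((9−1)/6)² = 1.778
te_C = (4 + 4·6 + 8)/6 = 36/6 = 6; σ²_C = ((8−4)/6)² = 0.444
te_D = (6 + 4·8 + 22)/6 = 60/6 = 10; σ²_D = ((22−6)/6)² = 7.111
te_E = (3 + 4·7 + 17)/6 = 48/6 = 8; σ²_E = ((17−3)/6)² = 5.444
te_F = (3 + 4·7 + 17)/6 = 48/6 = 8; σ²_F = ((17−3)/6)² = 5.444
te_G = (12 + 4·13 + 20)/6 = 84/6 = 14; σ²_G = ((20−12)/6)² = 1.778

Forward pass:
ES_A = 0; EF_A = 14
ES_B = 0; EF_B = 3
ES_C = 3; EF_C = 3+6 = 9
ES_D = max(EF_A=14, EF_B=3) = 14; EF_D = 14+10 = 24
ES_E = max(EF_A=14, EF_C=9) = 14; EF_E = 14+8 = 22
ES_F = 22; EF_F = 22+8 = 30
ES_G = max(EF_D=24, EF_F=30) = 30; EF_G = 30+14 = 44
Expected project duration μ = 44 days. Critical path: A → E → F → G.

Variance along critical path = 1.778 + 5.444 + 5.444 + 1.778 = 14.444; σ = 3.801 days.
D = μ + z·σ = 44 + 1.282·3.801 = 48.9 days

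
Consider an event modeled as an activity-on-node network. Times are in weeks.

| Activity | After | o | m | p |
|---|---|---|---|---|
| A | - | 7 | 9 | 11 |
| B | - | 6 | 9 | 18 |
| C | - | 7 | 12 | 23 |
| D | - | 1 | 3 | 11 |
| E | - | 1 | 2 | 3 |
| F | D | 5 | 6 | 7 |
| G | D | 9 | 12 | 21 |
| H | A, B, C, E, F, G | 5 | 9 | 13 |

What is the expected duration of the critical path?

26 weeks

te_A = (7 + 4·9 + 11)/6 = 54/6 = 9
te_B = (6 + 4·9 + 18)/6 = 60/6 = 10
te_C = (7 + 4·12 + 23)/6 = 78/6 = 13
te_D = (1 + 4·3 + 11)/6 = 24/6 = 4
te_E = (1 + 4·2 + 3)/6 = 12/6 = 2
te_F = (5 + 4·6 + 7)/6 = 36/6 = 6
te_G = (9 + 4·12 + 21)/6 = 78/6 = 13
te_H = (5 + 4·9 + 13)/6 = 54/6 = 9

Forward pass:
ES_A = 0; EF_A = 9
ES_B = 0; EF_B = 10
ES_C = 0; EF_C = 13
ES_D = 0; EF_D = 4
ES_E = 0; EF_E = 2
ES_F = 4; EF_F = 4+6 = 10
ES_G = 4; EF_G = 4+13 = 17
ES_H = max(EF_A=9, EF_B=10, EF_C=13, EF_E=2, EF_F=10, EF_G=17) = 17; EF_H = 17+9 = 26
Expected project duration μ = 26 weeks. Critical path: D → G → H.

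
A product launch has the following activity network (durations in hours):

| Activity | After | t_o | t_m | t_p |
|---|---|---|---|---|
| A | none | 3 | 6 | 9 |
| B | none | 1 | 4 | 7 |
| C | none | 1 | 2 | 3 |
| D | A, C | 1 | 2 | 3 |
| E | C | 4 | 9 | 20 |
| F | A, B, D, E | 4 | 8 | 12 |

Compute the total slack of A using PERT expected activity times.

te_A = (3 + 4·6 + 9)/6 = 36/6 = 6
te_B = (1 + 4·4 + 7)/6 = 24/6 = 4
te_C = (1 + 4·2 + 3)/6 = 12/6 = 2
te_D = (1 + 4·2 + 3)/6 = 12/6 = 2
te_E = (4 + 4·9 + 20)/6 = 60/6 = 10
te_F = (4 + 4·8 + 12)/6 = 48/6 = 8

Forward pass:
ES_A = 0; EF_A = 6
ES_B = 0; EF_B = 4
ES_C = 0; EF_C = 2
ES_D = max(EF_A=6, EF_C=2) = 6; EF_D = 6+2 = 8
ES_E = 2; EF_E = 2+10 = 12
ES_F = max(EF_A=6, EF_B=4, EF_D=8, EF_E=12) = 12; EF_F = 12+8 = 20
Expected project duration μ = 20 hours. Critical path: C → E → F.

Backward pass:
LF_F = 20; LS_F = 20−8 = 12
LF_E = LS_F = 12; LS_E = 12−10 = 2
LF_D = LS_F = 12; LS_D = 12−2 = 10
LF_C = min(LS_D=10, LS_E=2) = 2; LS_C = 2−2 = 0
LF_B = LS_F = 12; LS_B = 12−4 = 8
LF_A = min(LS_D=10, LS_F=12) = 10; LS_A = 10−6 = 4
Slack_A = LS_A − ES_A = 4 − 0 = 4

4 hours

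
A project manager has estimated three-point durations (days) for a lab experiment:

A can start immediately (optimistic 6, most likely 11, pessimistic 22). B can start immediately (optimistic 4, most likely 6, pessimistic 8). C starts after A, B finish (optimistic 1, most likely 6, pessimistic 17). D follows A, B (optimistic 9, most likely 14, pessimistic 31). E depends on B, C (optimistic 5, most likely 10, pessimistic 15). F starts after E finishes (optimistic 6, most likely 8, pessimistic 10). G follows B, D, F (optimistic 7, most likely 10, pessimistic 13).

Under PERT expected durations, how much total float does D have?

9 days

te_A = (6 + 4·11 + 22)/6 = 72/6 = 12
te_B = (4 + 4·6 + 8)/6 = 36/6 = 6
te_C = (1 + 4·6 + 17)/6 = 42/6 = 7
te_D = (9 + 4·14 + 31)/6 = 96/6 = 16
te_E = (5 + 4·10 + 15)/6 = 60/6 = 10
te_F = (6 + 4·8 + 10)/6 = 48/6 = 8
te_G = (7 + 4·10 + 13)/6 = 60/6 = 10

Forward pass:
ES_A = 0; EF_A = 12
ES_B = 0; EF_B = 6
ES_C = max(EF_A=12, EF_B=6) = 12; EF_C = 12+7 = 19
ES_D = max(EF_A=12, EF_B=6) = 12; EF_D = 12+16 = 28
ES_E = max(EF_B=6, EF_C=19) = 19; EF_E = 19+10 = 29
ES_F = 29; EF_F = 29+8 = 37
ES_G = max(EF_B=6, EF_D=28, EF_F=37) = 37; EF_G = 37+10 = 47
Expected project duration μ = 47 days. Critical path: A → C → E → F → G.

Backward pass:
LF_G = 47; LS_G = 47−10 = 37
LF_F = LS_G = 37; LS_F = 37−8 = 29
LF_E = LS_F = 29; LS_E = 29−10 = 19
LF_D = LS_G = 37; LS_D = 37−16 = 21
LF_C = LS_E = 19; LS_C = 19−7 = 12
LF_B = min(LS_C=12, LS_D=21, LS_E=19, LS_G=37) = 12; LS_B = 12−6 = 6
LF_A = min(LS_C=12, LS_D=21) = 12; LS_A = 12−12 = 0
Slack_D = LS_D − ES_D = 21 − 12 = 9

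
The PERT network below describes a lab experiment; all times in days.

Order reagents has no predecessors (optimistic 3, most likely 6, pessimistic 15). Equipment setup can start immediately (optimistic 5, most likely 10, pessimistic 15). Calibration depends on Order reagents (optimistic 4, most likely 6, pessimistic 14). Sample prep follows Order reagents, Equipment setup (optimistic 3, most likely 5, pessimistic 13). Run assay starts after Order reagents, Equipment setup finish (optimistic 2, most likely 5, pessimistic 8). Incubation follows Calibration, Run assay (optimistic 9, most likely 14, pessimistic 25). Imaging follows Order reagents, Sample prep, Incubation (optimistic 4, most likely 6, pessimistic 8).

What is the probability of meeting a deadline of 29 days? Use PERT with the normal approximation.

te_Order reagents = (3 + 4·6 + 15)/6 = 42/6 = 7; σ²_Order reagents = ((15−3)/6)² = 4.000
te_Equipment setup = (5 + 4·10 + 15)/6 = 60/6 = 10; σ²_Equipment setup = ((15−5)/6)² = 2.778
te_Calibration = (4 + 4·6 + 14)/6 = 42/6 = 7; σ²_Calibration = ((14−4)/6)² = 2.778
te_Sample prep = (3 + 4·5 + 13)/6 = 36/6 = 6; σ²_Sample prep = ((13−3)/6)² = 2.778
te_Run assay = (2 + 4·5 + 8)/6 = 30/6 = 5; σ²_Run assay = ((8−2)/6)² = 1.000
te_Incubation = (9 + 4·14 + 25)/6 = 90/6 = 15; σ²_Incubation = ((25−9)/6)² = 7.111
te_Imaging = (4 + 4·6 + 8)/6 = 36/6 = 6; σ²_Imaging = ((8−4)/6)² = 0.444

Forward pass:
ES_Order reagents = 0; EF_Order reagents = 7
ES_Equipment setup = 0; EF_Equipment setup = 10
ES_Calibration = 7; EF_Calibration = 7+7 = 14
ES_Sample prep = max(EF_Order reagents=7, EF_Equipment setup=10) = 10; EF_Sample prep = 10+6 = 16
ES_Run assay = max(EF_Order reagents=7, EF_Equipment setup=10) = 10; EF_Run assay = 10+5 = 15
ES_Incubation = max(EF_Calibration=14, EF_Run assay=15) = 15; EF_Incubation = 15+15 = 30
ES_Imaging = max(EF_Order reagents=7, EF_Sample prep=16, EF_Incubation=30) = 30; EF_Imaging = 30+6 = 36
Expected project duration μ = 36 days. Critical path: Equipment setup → Run assay → Incubation → Imaging.

Variance along critical path = 2.778 + 1.000 + 7.111 + 0.444 = 11.333; σ = √11.333 = 3.367 days.
Z = (29 − 36) / 3.367 = -2.079
P(T ≤ 29) = Φ(-2.079) ≈ 0.019

0.019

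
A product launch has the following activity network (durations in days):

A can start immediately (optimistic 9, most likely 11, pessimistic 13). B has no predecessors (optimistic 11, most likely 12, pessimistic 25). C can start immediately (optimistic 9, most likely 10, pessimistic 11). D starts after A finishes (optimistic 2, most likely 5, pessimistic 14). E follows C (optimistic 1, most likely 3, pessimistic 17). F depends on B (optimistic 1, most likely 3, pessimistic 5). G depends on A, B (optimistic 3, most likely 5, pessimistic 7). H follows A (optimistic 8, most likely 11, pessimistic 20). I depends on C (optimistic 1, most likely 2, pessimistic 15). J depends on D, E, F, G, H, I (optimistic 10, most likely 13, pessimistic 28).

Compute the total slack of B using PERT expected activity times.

4 days

te_A = (9 + 4·11 + 13)/6 = 66/6 = 11
te_B = (11 + 4·12 + 25)/6 = 84/6 = 14
te_C = (9 + 4·10 + 11)/6 = 60/6 = 10
te_D = (2 + 4·5 + 14)/6 = 36/6 = 6
te_E = (1 + 4·3 + 17)/6 = 30/6 = 5
te_F = (1 + 4·3 + 5)/6 = 18/6 = 3
te_G = (3 + 4·5 + 7)/6 = 30/6 = 5
te_H = (8 + 4·11 + 20)/6 = 72/6 = 12
te_I = (1 + 4·2 + 15)/6 = 24/6 = 4
te_J = (10 + 4·13 + 28)/6 = 90/6 = 15

Forward pass:
ES_A = 0; EF_A = 11
ES_B = 0; EF_B = 14
ES_C = 0; EF_C = 10
ES_D = 11; EF_D = 11+6 = 17
ES_E = 10; EF_E = 10+5 = 15
ES_F = 14; EF_F = 14+3 = 17
ES_G = max(EF_A=11, EF_B=14) = 14; EF_G = 14+5 = 19
ES_H = 11; EF_H = 11+12 = 23
ES_I = 10; EF_I = 10+4 = 14
ES_J = max(EF_D=17, EF_E=15, EF_F=17, EF_G=19, EF_H=23, EF_I=14) = 23; EF_J = 23+15 = 38
Expected project duration μ = 38 days. Critical path: A → H → J.

Backward pass:
LF_J = 38; LS_J = 38−15 = 23
LF_I = LS_J = 23; LS_I = 23−4 = 19
LF_H = LS_J = 23; LS_H = 23−12 = 11
LF_G = LS_J = 23; LS_G = 23−5 = 18
LF_F = LS_J = 23; LS_F = 23−3 = 20
LF_E = LS_J = 23; LS_E = 23−5 = 18
LF_D = LS_J = 23; LS_D = 23−6 = 17
LF_C = min(LS_E=18, LS_I=19) = 18; LS_C = 18−10 = 8
LF_B = min(LS_F=20, LS_G=18) = 18; LS_B = 18−14 = 4
LF_A = min(LS_D=17, LS_G=18, LS_H=11) = 11; LS_A = 11−11 = 0
Slack_B = LS_B − ES_B = 4 − 0 = 4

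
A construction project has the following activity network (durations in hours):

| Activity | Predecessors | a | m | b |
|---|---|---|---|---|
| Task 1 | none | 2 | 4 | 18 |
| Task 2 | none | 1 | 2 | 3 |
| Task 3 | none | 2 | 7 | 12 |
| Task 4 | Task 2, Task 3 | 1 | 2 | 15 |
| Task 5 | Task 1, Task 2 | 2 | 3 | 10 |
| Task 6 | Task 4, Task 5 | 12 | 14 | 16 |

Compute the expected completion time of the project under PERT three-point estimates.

te_Task 1 = (2 + 4·4 + 18)/6 = 36/6 = 6
te_Task 2 = (1 + 4·2 + 3)/6 = 12/6 = 2
te_Task 3 = (2 + 4·7 + 12)/6 = 42/6 = 7
te_Task 4 = (1 + 4·2 + 15)/6 = 24/6 = 4
te_Task 5 = (2 + 4·3 + 10)/6 = 24/6 = 4
te_Task 6 = (12 + 4·14 + 16)/6 = 84/6 = 14

Forward pass:
ES_Task 1 = 0; EF_Task 1 = 6
ES_Task 2 = 0; EF_Task 2 = 2
ES_Task 3 = 0; EF_Task 3 = 7
ES_Task 4 = max(EF_Task 2=2, EF_Task 3=7) = 7; EF_Task 4 = 7+4 = 11
ES_Task 5 = max(EF_Task 1=6, EF_Task 2=2) = 6; EF_Task 5 = 6+4 = 10
ES_Task 6 = max(EF_Task 4=11, EF_Task 5=10) = 11; EF_Task 6 = 11+14 = 25
Expected project duration μ = 25 hours. Critical path: Task 3 → Task 4 → Task 6.

25 hours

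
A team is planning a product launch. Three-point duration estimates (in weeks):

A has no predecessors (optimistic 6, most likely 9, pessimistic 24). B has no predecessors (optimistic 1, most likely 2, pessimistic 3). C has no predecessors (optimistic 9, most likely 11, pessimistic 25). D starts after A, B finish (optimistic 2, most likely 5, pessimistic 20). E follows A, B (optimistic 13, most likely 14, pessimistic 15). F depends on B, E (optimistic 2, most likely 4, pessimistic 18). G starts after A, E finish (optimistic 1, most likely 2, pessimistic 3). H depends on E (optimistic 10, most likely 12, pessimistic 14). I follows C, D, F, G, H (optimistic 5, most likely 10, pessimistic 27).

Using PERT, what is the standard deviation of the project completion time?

4.80 weeks

te_A = (6 + 4·9 + 24)/6 = 66/6 = 11; σ²_A = ((24−6)/6)² = 9.000
te_B = (1 + 4·2 + 3)/6 = 12/6 = 2; σ²_B = ((3−1)/6)² = 0.111
te_C = (9 + 4·11 + 25)/6 = 78/6 = 13; σ²_C = ((25−9)/6)² = 7.111
te_D = (2 + 4·5 + 20)/6 = 42/6 = 7; σ²_D = ((20−2)/6)² = 9.000
te_E = (13 + 4·14 + 15)/6 = 84/6 = 14; σ²_E = ((15−13)/6)² = 0.111
te_F = (2 + 4·4 + 18)/6 = 36/6 = 6; σ²_F = ((18−2)/6)² = 7.111
te_G = (1 + 4·2 + 3)/6 = 12/6 = 2; σ²_G = ((3−1)/6)² = 0.111
te_H = (10 + 4·12 + 14)/6 = 72/6 = 12; σ²_H = ((14−10)/6)² = 0.444
te_I = (5 + 4·10 + 27)/6 = 72/6 = 12; σ²_I = ((27−5)/6)² = 13.444

Forward pass:
ES_A = 0; EF_A = 11
ES_B = 0; EF_B = 2
ES_C = 0; EF_C = 13
ES_D = max(EF_A=11, EF_B=2) = 11; EF_D = 11+7 = 18
ES_E = max(EF_A=11, EF_B=2) = 11; EF_E = 11+14 = 25
ES_F = max(EF_B=2, EF_E=25) = 25; EF_F = 25+6 = 31
ES_G = max(EF_A=11, EF_E=25) = 25; EF_G = 25+2 = 27
ES_H = 25; EF_H = 25+12 = 37
ES_I = max(EF_C=13, EF_D=18, EF_F=31, EF_G=27, EF_H=37) = 37; EF_I = 37+12 = 49
Expected project duration μ = 49 weeks. Critical path: A → E → H → I.

Variance along critical path = 9.000 + 0.111 + 0.444 + 13.444 = 23.000
σ = √23.000 = 4.796 weeks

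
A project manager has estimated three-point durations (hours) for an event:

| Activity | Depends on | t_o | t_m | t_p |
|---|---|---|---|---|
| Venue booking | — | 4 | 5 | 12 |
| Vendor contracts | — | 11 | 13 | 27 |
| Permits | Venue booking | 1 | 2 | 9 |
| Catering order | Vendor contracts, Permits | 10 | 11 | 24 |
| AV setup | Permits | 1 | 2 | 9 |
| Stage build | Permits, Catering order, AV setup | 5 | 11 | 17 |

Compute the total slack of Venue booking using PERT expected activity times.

te_Venue booking = (4 + 4·5 + 12)/6 = 36/6 = 6
te_Vendor contracts = (11 + 4·13 + 27)/6 = 90/6 = 15
te_Permits = (1 + 4·2 + 9)/6 = 18/6 = 3
te_Catering order = (10 + 4·11 + 24)/6 = 78/6 = 13
te_AV setup = (1 + 4·2 + 9)/6 = 18/6 = 3
te_Stage build = (5 + 4·11 + 17)/6 = 66/6 = 11

Forward pass:
ES_Venue booking = 0; EF_Venue booking = 6
ES_Vendor contracts = 0; EF_Vendor contracts = 15
ES_Permits = 6; EF_Permits = 6+3 = 9
ES_Catering order = max(EF_Vendor contracts=15, EF_Permits=9) = 15; EF_Catering order = 15+13 = 28
ES_AV setup = 9; EF_AV setup = 9+3 = 12
ES_Stage build = max(EF_Permits=9, EF_Catering order=28, EF_AV setup=12) = 28; EF_Stage build = 28+11 = 39
Expected project duration μ = 39 hours. Critical path: Vendor contracts → Catering order → Stage build.

Backward pass:
LF_Stage build = 39; LS_Stage build = 39−11 = 28
LF_AV setup = LS_Stage build = 28; LS_AV setup = 28−3 = 25
LF_Catering order = LS_Stage build = 28; LS_Catering order = 28−13 = 15
LF_Permits = min(LS_Catering order=15, LS_AV setup=25, LS_Stage build=28) = 15; LS_Permits = 15−3 = 12
LF_Vendor contracts = LS_Catering order = 15; LS_Vendor contracts = 15−15 = 0
LF_Venue booking = LS_Permits = 12; LS_Venue booking = 12−6 = 6
Slack_Venue booking = LS_Venue booking − ES_Venue booking = 6 − 0 = 6

6 hours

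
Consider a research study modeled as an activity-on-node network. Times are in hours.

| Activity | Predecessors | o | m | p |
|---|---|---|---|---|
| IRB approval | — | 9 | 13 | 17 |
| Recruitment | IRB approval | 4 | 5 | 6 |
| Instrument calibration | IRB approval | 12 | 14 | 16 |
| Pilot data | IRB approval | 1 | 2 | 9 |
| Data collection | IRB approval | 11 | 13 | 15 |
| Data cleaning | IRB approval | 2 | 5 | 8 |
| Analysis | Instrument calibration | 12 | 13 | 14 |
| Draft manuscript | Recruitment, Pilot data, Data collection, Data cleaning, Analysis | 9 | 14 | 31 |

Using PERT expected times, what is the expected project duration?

te_IRB approval = (9 + 4·13 + 17)/6 = 78/6 = 13
te_Recruitment = (4 + 4·5 + 6)/6 = 30/6 = 5
te_Instrument calibration = (12 + 4·14 + 16)/6 = 84/6 = 14
te_Pilot data = (1 + 4·2 + 9)/6 = 18/6 = 3
te_Data collection = (11 + 4·13 + 15)/6 = 78/6 = 13
te_Data cleaning = (2 + 4·5 + 8)/6 = 30/6 = 5
te_Analysis = (12 + 4·13 + 14)/6 = 78/6 = 13
te_Draft manuscript = (9 + 4·14 + 31)/6 = 96/6 = 16

Forward pass:
ES_IRB approval = 0; EF_IRB approval = 13
ES_Recruitment = 13; EF_Recruitment = 13+5 = 18
ES_Instrument calibration = 13; EF_Instrument calibration = 13+14 = 27
ES_Pilot data = 13; EF_Pilot data = 13+3 = 16
ES_Data collection = 13; EF_Data collection = 13+13 = 26
ES_Data cleaning = 13; EF_Data cleaning = 13+5 = 18
ES_Analysis = 27; EF_Analysis = 27+13 = 40
ES_Draft manuscript = max(EF_Recruitment=18, EF_Pilot data=16, EF_Data collection=26, EF_Data cleaning=18, EF_Analysis=40) = 40; EF_Draft manuscript = 40+16 = 56
Expected project duration μ = 56 hours. Critical path: IRB approval → Instrument calibration → Analysis → Draft manuscript.

56 hours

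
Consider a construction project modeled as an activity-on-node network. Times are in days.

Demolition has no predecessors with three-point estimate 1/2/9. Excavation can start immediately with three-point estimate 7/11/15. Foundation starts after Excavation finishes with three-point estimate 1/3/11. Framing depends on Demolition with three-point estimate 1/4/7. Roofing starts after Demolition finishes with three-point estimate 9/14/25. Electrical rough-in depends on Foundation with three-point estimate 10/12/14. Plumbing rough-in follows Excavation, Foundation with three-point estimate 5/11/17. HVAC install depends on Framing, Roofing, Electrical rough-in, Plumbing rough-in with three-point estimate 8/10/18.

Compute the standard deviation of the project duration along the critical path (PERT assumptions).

2.79 days

te_Demolition = (1 + 4·2 + 9)/6 = 18/6 = 3; σ²_Demolition = ((9−1)/6)² = 1.778
te_Excavation = (7 + 4·11 + 15)/6 = 66/6 = 11; σ²_Excavation = ((15−7)/6)² = 1.778
te_Foundation = (1 + 4·3 + 11)/6 = 24/6 = 4; σ²_Foundation = ((11−1)/6)² = 2.778
te_Framing = (1 + 4·4 + 7)/6 = 24/6 = 4; σ²_Framing = ((7−1)/6)² = 1.000
te_Roofing = (9 + 4·14 + 25)/6 = 90/6 = 15; σ²_Roofing = ((25−9)/6)² = 7.111
te_Electrical rough-in = (10 + 4·12 + 14)/6 = 72/6 = 12; σ²_Electrical rough-in = ((14−10)/6)² = 0.444
te_Plumbing rough-in = (5 + 4·11 + 17)/6 = 66/6 = 11; σ²_Plumbing rough-in = ((17−5)/6)² = 4.000
te_HVAC install = (8 + 4·10 + 18)/6 = 66/6 = 11; σ²_HVAC install = ((18−8)/6)² = 2.778

Forward pass:
ES_Demolition = 0; EF_Demolition = 3
ES_Excavation = 0; EF_Excavation = 11
ES_Foundation = 11; EF_Foundation = 11+4 = 15
ES_Framing = 3; EF_Framing = 3+4 = 7
ES_Roofing = 3; EF_Roofing = 3+15 = 18
ES_Electrical rough-in = 15; EF_Electrical rough-in = 15+12 = 27
ES_Plumbing rough-in = max(EF_Excavation=11, EF_Foundation=15) = 15; EF_Plumbing rough-in = 15+11 = 26
ES_HVAC install = max(EF_Framing=7, EF_Roofing=18, EF_Electrical rough-in=27, EF_Plumbing rough-in=26) = 27; EF_HVAC install = 27+11 = 38
Expected project duration μ = 38 days. Critical path: Excavation → Foundation → Electrical rough-in → HVAC install.

Variance along critical path = 1.778 + 2.778 + 0.444 + 2.778 = 7.778
σ = √7.778 = 2.789 days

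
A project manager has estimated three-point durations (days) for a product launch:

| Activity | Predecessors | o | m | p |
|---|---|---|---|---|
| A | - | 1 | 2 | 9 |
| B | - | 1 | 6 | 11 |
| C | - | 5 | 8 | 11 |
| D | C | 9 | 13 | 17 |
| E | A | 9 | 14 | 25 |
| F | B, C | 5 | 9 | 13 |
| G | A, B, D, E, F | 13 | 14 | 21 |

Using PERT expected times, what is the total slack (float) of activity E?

te_A = (1 + 4·2 + 9)/6 = 18/6 = 3
te_B = (1 + 4·6 + 11)/6 = 36/6 = 6
te_C = (5 + 4·8 + 11)/6 = 48/6 = 8
te_D = (9 + 4·13 + 17)/6 = 78/6 = 13
te_E = (9 + 4·14 + 25)/6 = 90/6 = 15
te_F = (5 + 4·9 + 13)/6 = 54/6 = 9
te_G = (13 + 4·14 + 21)/6 = 90/6 = 15

Forward pass:
ES_A = 0; EF_A = 3
ES_B = 0; EF_B = 6
ES_C = 0; EF_C = 8
ES_D = 8; EF_D = 8+13 = 21
ES_E = 3; EF_E = 3+15 = 18
ES_F = max(EF_B=6, EF_C=8) = 8; EF_F = 8+9 = 17
ES_G = max(EF_A=3, EF_B=6, EF_D=21, EF_E=18, EF_F=17) = 21; EF_G = 21+15 = 36
Expected project duration μ = 36 days. Critical path: C → D → G.

Backward pass:
LF_G = 36; LS_G = 36−15 = 21
LF_F = LS_G = 21; LS_F = 21−9 = 12
LF_E = LS_G = 21; LS_E = 21−15 = 6
LF_D = LS_G = 21; LS_D = 21−13 = 8
LF_C = min(LS_D=8, LS_F=12) = 8; LS_C = 8−8 = 0
LF_B = min(LS_F=12, LS_G=21) = 12; LS_B = 12−6 = 6
LF_A = min(LS_E=6, LS_G=21) = 6; LS_A = 6−3 = 3
Slack_E = LS_E − ES_E = 6 − 3 = 3

3 days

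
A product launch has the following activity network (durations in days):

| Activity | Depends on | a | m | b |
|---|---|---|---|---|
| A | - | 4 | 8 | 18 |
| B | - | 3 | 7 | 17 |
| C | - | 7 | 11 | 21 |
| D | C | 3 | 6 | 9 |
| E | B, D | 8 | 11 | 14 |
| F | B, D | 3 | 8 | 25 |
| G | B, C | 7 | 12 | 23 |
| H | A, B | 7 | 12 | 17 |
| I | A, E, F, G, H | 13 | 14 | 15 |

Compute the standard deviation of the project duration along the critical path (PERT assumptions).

te_A = (4 + 4·8 + 18)/6 = 54/6 = 9; σ²_A = ((18−4)/6)² = 5.444
te_B = (3 + 4·7 + 17)/6 = 48/6 = 8; σ²_B = ((17−3)/6)² = 5.444
te_C = (7 + 4·11 + 21)/6 = 72/6 = 12; σ²_C = ((21−7)/6)² = 5.444
te_D = (3 + 4·6 + 9)/6 = 36/6 = 6; σ²_D = ((9−3)/6)² = 1.000
te_E = (8 + 4·11 + 14)/6 = 66/6 = 11; σ²_E = ((14−8)/6)² = 1.000
te_F = (3 + 4·8 + 25)/6 = 60/6 = 10; σ²_F = ((25−3)/6)² = 13.444
te_G = (7 + 4·12 + 23)/6 = 78/6 = 13; σ²_G = ((23−7)/6)² = 7.111
te_H = (7 + 4·12 + 17)/6 = 72/6 = 12; σ²_H = ((17−7)/6)² = 2.778
te_I = (13 + 4·14 + 15)/6 = 84/6 = 14; σ²_I = ((15−13)/6)² = 0.111

Forward pass:
ES_A = 0; EF_A = 9
ES_B = 0; EF_B = 8
ES_C = 0; EF_C = 12
ES_D = 12; EF_D = 12+6 = 18
ES_E = max(EF_B=8, EF_D=18) = 18; EF_E = 18+11 = 29
ES_F = max(EF_B=8, EF_D=18) = 18; EF_F = 18+10 = 28
ES_G = max(EF_B=8, EF_C=12) = 12; EF_G = 12+13 = 25
ES_H = max(EF_A=9, EF_B=8) = 9; EF_H = 9+12 = 21
ES_I = max(EF_A=9, EF_E=29, EF_F=28, EF_G=25, EF_H=21) = 29; EF_I = 29+14 = 43
Expected project duration μ = 43 days. Critical path: C → D → E → I.

Variance along critical path = 5.444 + 1.000 + 1.000 + 0.111 = 7.556
σ = √7.556 = 2.749 days

2.75 days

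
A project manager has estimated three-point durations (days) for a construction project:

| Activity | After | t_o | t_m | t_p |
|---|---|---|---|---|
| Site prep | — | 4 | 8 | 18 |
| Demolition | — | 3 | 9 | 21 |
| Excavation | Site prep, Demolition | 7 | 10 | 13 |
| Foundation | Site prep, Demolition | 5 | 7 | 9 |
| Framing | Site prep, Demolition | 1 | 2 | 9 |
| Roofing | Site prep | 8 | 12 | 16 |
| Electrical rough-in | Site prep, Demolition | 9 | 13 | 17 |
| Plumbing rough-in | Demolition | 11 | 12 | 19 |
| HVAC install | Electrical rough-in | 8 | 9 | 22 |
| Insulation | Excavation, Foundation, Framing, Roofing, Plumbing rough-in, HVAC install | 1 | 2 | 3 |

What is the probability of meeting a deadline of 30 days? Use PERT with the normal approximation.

0.069

te_Site prep = (4 + 4·8 + 18)/6 = 54/6 = 9; σ²_Site prep = ((18−4)/6)² = 5.444
te_Demolition = (3 + 4·9 + 21)/6 = 60/6 = 10; σ²_Demolition = ((21−3)/6)² = 9.000
te_Excavation = (7 + 4·10 + 13)/6 = 60/6 = 10; σ²_Excavation = ((13−7)/6)² = 1.000
te_Foundation = (5 + 4·7 + 9)/6 = 42/6 = 7; σ²_Foundation = ((9−5)/6)² = 0.444
te_Framing = (1 + 4·2 + 9)/6 = 18/6 = 3; σ²_Framing = ((9−1)/6)² = 1.778
te_Roofing = (8 + 4·12 + 16)/6 = 72/6 = 12; σ²_Roofing = ((16−8)/6)² = 1.778
te_Electrical rough-in = (9 + 4·13 + 17)/6 = 78/6 = 13; σ²_Electrical rough-in = ((17−9)/6)² = 1.778
te_Plumbing rough-in = (11 + 4·12 + 19)/6 = 78/6 = 13; σ²_Plumbing rough-in = ((19−11)/6)² = 1.778
te_HVAC install = (8 + 4·9 + 22)/6 = 66/6 = 11; σ²_HVAC install = ((22−8)/6)² = 5.444
te_Insulation = (1 + 4·2 + 3)/6 = 12/6 = 2; σ²_Insulation = ((3−1)/6)² = 0.111

Forward pass:
ES_Site prep = 0; EF_Site prep = 9
ES_Demolition = 0; EF_Demolition = 10
ES_Excavation = max(EF_Site prep=9, EF_Demolition=10) = 10; EF_Excavation = 10+10 = 20
ES_Foundation = max(EF_Site prep=9, EF_Demolition=10) = 10; EF_Foundation = 10+7 = 17
ES_Framing = max(EF_Site prep=9, EF_Demolition=10) = 10; EF_Framing = 10+3 = 13
ES_Roofing = 9; EF_Roofing = 9+12 = 21
ES_Electrical rough-in = max(EF_Site prep=9, EF_Demolition=10) = 10; EF_Electrical rough-in = 10+13 = 23
ES_Plumbing rough-in = 10; EF_Plumbing rough-in = 10+13 = 23
ES_HVAC install = 23; EF_HVAC install = 23+11 = 34
ES_Insulation = max(EF_Excavation=20, EF_Foundation=17, EF_Framing=13, EF_Roofing=21, EF_Plumbing rough-in=23, EF_HVAC install=34) = 34; EF_Insulation = 34+2 = 36
Expected project duration μ = 36 days. Critical path: Demolition → Electrical rough-in → HVAC install → Insulation.

Variance along critical path = 9.000 + 1.778 + 5.444 + 0.111 = 16.333; σ = √16.333 = 4.041 days.
Z = (30 − 36) / 4.041 = -1.485
P(T ≤ 30) = Φ(-1.485) ≈ 0.069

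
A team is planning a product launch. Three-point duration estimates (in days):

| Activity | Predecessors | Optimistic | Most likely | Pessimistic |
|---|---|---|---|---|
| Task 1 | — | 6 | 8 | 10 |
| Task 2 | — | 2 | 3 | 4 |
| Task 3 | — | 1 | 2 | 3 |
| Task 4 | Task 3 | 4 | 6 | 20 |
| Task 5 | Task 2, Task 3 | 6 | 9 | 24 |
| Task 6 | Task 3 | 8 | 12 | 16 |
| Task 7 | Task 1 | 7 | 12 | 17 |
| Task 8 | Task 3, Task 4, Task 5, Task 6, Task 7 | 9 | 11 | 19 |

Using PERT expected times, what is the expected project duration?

te_Task 1 = (6 + 4·8 + 10)/6 = 48/6 = 8
te_Task 2 = (2 + 4·3 + 4)/6 = 18/6 = 3
te_Task 3 = (1 + 4·2 + 3)/6 = 12/6 = 2
te_Task 4 = (4 + 4·6 + 20)/6 = 48/6 = 8
te_Task 5 = (6 + 4·9 + 24)/6 = 66/6 = 11
te_Task 6 = (8 + 4·12 + 16)/6 = 72/6 = 12
te_Task 7 = (7 + 4·12 + 17)/6 = 72/6 = 12
te_Task 8 = (9 + 4·11 + 19)/6 = 72/6 = 12

Forward pass:
ES_Task 1 = 0; EF_Task 1 = 8
ES_Task 2 = 0; EF_Task 2 = 3
ES_Task 3 = 0; EF_Task 3 = 2
ES_Task 4 = 2; EF_Task 4 = 2+8 = 10
ES_Task 5 = max(EF_Task 2=3, EF_Task 3=2) = 3; EF_Task 5 = 3+11 = 14
ES_Task 6 = 2; EF_Task 6 = 2+12 = 14
ES_Task 7 = 8; EF_Task 7 = 8+12 = 20
ES_Task 8 = max(EF_Task 3=2, EF_Task 4=10, EF_Task 5=14, EF_Task 6=14, EF_Task 7=20) = 20; EF_Task 8 = 20+12 = 32
Expected project duration μ = 32 days. Critical path: Task 1 → Task 7 → Task 8.

32 days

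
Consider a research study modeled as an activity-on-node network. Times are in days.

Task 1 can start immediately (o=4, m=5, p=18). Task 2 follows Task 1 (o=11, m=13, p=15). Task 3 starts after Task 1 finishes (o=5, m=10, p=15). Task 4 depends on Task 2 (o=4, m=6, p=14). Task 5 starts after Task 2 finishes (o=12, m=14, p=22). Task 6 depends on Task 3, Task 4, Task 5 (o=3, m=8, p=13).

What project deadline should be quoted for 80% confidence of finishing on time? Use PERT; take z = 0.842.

te_Task 1 = (4 + 4·5 + 18)/6 = 42/6 = 7; σ²_Task 1 = ((18−4)/6)² = 5.444
te_Task 2 = (11 + 4·13 + 15)/6 = 78/6 = 13; σ²_Task 2 = ((15−11)/6)² = 0.444
te_Task 3 = (5 + 4·10 + 15)/6 = 60/6 = 10; σ²_Task 3 = ((15−5)/6)² = 2.778
te_Task 4 = (4 + 4·6 + 14)/6 = 42/6 = 7; σ²_Task 4 = ((14−4)/6)² = 2.778
te_Task 5 = (12 + 4·14 + 22)/6 = 90/6 = 15; σ²_Task 5 = ((22−12)/6)² = 2.778
te_Task 6 = (3 + 4·8 + 13)/6 = 48/6 = 8; σ²_Task 6 = ((13−3)/6)² = 2.778

Forward pass:
ES_Task 1 = 0; EF_Task 1 = 7
ES_Task 2 = 7; EF_Task 2 = 7+13 = 20
ES_Task 3 = 7; EF_Task 3 = 7+10 = 17
ES_Task 4 = 20; EF_Task 4 = 20+7 = 27
ES_Task 5 = 20; EF_Task 5 = 20+15 = 35
ES_Task 6 = max(EF_Task 3=17, EF_Task 4=27, EF_Task 5=35) = 35; EF_Task 6 = 35+8 = 43
Expected project duration μ = 43 days. Critical path: Task 1 → Task 2 → Task 5 → Task 6.

Variance along critical path = 5.444 + 0.444 + 2.778 + 2.778 = 11.444; σ = 3.383 days.
D = μ + z·σ = 43 + 0.842·3.383 = 45.8 days

45.8 days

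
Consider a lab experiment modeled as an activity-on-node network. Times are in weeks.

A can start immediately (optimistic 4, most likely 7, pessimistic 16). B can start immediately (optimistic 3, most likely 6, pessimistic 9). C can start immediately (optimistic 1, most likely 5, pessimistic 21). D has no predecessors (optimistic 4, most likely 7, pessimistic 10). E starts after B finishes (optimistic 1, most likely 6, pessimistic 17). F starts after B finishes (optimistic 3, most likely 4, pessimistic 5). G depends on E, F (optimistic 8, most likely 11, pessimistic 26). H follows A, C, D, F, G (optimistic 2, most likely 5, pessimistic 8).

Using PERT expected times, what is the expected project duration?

te_A = (4 + 4·7 + 16)/6 = 48/6 = 8
te_B = (3 + 4·6 + 9)/6 = 36/6 = 6
te_C = (1 + 4·5 + 21)/6 = 42/6 = 7
te_D = (4 + 4·7 + 10)/6 = 42/6 = 7
te_E = (1 + 4·6 + 17)/6 = 42/6 = 7
te_F = (3 + 4·4 + 5)/6 = 24/6 = 4
te_G = (8 + 4·11 + 26)/6 = 78/6 = 13
te_H = (2 + 4·5 + 8)/6 = 30/6 = 5

Forward pass:
ES_A = 0; EF_A = 8
ES_B = 0; EF_B = 6
ES_C = 0; EF_C = 7
ES_D = 0; EF_D = 7
ES_E = 6; EF_E = 6+7 = 13
ES_F = 6; EF_F = 6+4 = 10
ES_G = max(EF_E=13, EF_F=10) = 13; EF_G = 13+13 = 26
ES_H = max(EF_A=8, EF_C=7, EF_D=7, EF_F=10, EF_G=26) = 26; EF_H = 26+5 = 31
Expected project duration μ = 31 weeks. Critical path: B → E → G → H.

31 weeks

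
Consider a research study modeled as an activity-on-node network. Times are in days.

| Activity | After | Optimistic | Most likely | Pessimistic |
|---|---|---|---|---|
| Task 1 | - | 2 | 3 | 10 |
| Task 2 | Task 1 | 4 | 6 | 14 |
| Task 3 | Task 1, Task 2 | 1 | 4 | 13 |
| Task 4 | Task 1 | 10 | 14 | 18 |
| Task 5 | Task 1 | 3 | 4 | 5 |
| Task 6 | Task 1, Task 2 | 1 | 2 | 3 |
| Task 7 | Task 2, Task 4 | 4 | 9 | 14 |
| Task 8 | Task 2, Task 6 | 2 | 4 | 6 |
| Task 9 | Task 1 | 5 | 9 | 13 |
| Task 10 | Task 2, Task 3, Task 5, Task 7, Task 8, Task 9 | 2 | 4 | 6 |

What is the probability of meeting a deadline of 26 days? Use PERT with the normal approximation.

te_Task 1 = (2 + 4·3 + 10)/6 = 24/6 = 4; σ²_Task 1 = ((10−2)/6)² = 1.778
te_Task 2 = (4 + 4·6 + 14)/6 = 42/6 = 7; σ²_Task 2 = ((14−4)/6)² = 2.778
te_Task 3 = (1 + 4·4 + 13)/6 = 30/6 = 5; σ²_Task 3 = ((13−1)/6)² = 4.000
te_Task 4 = (10 + 4·14 + 18)/6 = 84/6 = 14; σ²_Task 4 = ((18−10)/6)² = 1.778
te_Task 5 = (3 + 4·4 + 5)/6 = 24/6 = 4; σ²_Task 5 = ((5−3)/6)² = 0.111
te_Task 6 = (1 + 4·2 + 3)/6 = 12/6 = 2; σ²_Task 6 = ((3−1)/6)² = 0.111
te_Task 7 = (4 + 4·9 + 14)/6 = 54/6 = 9; σ²_Task 7 = ((14−4)/6)² = 2.778
te_Task 8 = (2 + 4·4 + 6)/6 = 24/6 = 4; σ²_Task 8 = ((6−2)/6)² = 0.444
te_Task 9 = (5 + 4·9 + 13)/6 = 54/6 = 9; σ²_Task 9 = ((13−5)/6)² = 1.778
te_Task 10 = (2 + 4·4 + 6)/6 = 24/6 = 4; σ²_Task 10 = ((6−2)/6)² = 0.444

Forward pass:
ES_Task 1 = 0; EF_Task 1 = 4
ES_Task 2 = 4; EF_Task 2 = 4+7 = 11
ES_Task 3 = max(EF_Task 1=4, EF_Task 2=11) = 11; EF_Task 3 = 11+5 = 16
ES_Task 4 = 4; EF_Task 4 = 4+14 = 18
ES_Task 5 = 4; EF_Task 5 = 4+4 = 8
ES_Task 6 = max(EF_Task 1=4, EF_Task 2=11) = 11; EF_Task 6 = 11+2 = 13
ES_Task 7 = max(EF_Task 2=11, EF_Task 4=18) = 18; EF_Task 7 = 18+9 = 27
ES_Task 8 = max(EF_Task 2=11, EF_Task 6=13) = 13; EF_Task 8 = 13+4 = 17
ES_Task 9 = 4; EF_Task 9 = 4+9 = 13
ES_Task 10 = max(EF_Task 2=11, EF_Task 3=16, EF_Task 5=8, EF_Task 7=27, EF_Task 8=17, EF_Task 9=13) = 27; EF_Task 10 = 27+4 = 31
Expected project duration μ = 31 days. Critical path: Task 1 → Task 4 → Task 7 → Task 10.

Variance along critical path = 1.778 + 1.778 + 2.778 + 0.444 = 6.778; σ = √6.778 = 2.603 days.
Z = (26 − 31) / 2.603 = -1.921
P(T ≤ 26) = Φ(-1.921) ≈ 0.027

0.027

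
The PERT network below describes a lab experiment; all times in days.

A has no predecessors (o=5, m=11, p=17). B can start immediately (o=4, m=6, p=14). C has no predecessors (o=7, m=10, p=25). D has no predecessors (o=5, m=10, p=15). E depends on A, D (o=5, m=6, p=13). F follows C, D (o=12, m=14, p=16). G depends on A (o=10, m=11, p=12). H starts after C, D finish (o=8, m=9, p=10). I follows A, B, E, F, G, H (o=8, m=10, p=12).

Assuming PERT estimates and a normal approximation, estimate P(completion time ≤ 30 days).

0.028

te_A = (5 + 4·11 + 17)/6 = 66/6 = 11; σ²_A = ((17−5)/6)² = 4.000
te_B = (4 + 4·6 + 14)/6 = 42/6 = 7; σ²_B = ((14−4)/6)² = 2.778
te_C = (7 + 4·10 + 25)/6 = 72/6 = 12; σ²_C = ((25−7)/6)² = 9.000
te_D = (5 + 4·10 + 15)/6 = 60/6 = 10; σ²_D = ((15−5)/6)² = 2.778
te_E = (5 + 4·6 + 13)/6 = 42/6 = 7; σ²_E = ((13−5)/6)² = 1.778
te_F = (12 + 4·14 + 16)/6 = 84/6 = 14; σ²_F = ((16−12)/6)² = 0.444
te_G = (10 + 4·11 + 12)/6 = 66/6 = 11; σ²_G = ((12−10)/6)² = 0.111
te_H = (8 + 4·9 + 10)/6 = 54/6 = 9; σ²_H = ((10−8)/6)² = 0.111
te_I = (8 + 4·10 + 12)/6 = 60/6 = 10; σ²_I = ((12−8)/6)² = 0.444

Forward pass:
ES_A = 0; EF_A = 11
ES_B = 0; EF_B = 7
ES_C = 0; EF_C = 12
ES_D = 0; EF_D = 10
ES_E = max(EF_A=11, EF_D=10) = 11; EF_E = 11+7 = 18
ES_F = max(EF_C=12, EF_D=10) = 12; EF_F = 12+14 = 26
ES_G = 11; EF_G = 11+11 = 22
ES_H = max(EF_C=12, EF_D=10) = 12; EF_H = 12+9 = 21
ES_I = max(EF_A=11, EF_B=7, EF_E=18, EF_F=26, EF_G=22, EF_H=21) = 26; EF_I = 26+10 = 36
Expected project duration μ = 36 days. Critical path: C → F → I.

Variance along critical path = 9.000 + 0.444 + 0.444 = 9.889; σ = √9.889 = 3.145 days.
Z = (30 − 36) / 3.145 = -1.908
P(T ≤ 30) = Φ(-1.908) ≈ 0.028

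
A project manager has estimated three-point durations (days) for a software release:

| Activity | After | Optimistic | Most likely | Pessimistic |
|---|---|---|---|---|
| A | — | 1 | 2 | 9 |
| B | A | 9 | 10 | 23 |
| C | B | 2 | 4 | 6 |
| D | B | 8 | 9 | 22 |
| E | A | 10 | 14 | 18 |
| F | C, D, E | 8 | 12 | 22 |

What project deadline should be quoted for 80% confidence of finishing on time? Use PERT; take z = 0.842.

te_A = (1 + 4·2 + 9)/6 = 18/6 = 3; σ²_A = ((9−1)/6)² = 1.778
te_B = (9 + 4·10 + 23)/6 = 72/6 = 12; σ²_B = ((23−9)/6)² = 5.444
te_C = (2 + 4·4 + 6)/6 = 24/6 = 4; σ²_C = ((6−2)/6)² = 0.444
te_D = (8 + 4·9 + 22)/6 = 66/6 = 11; σ²_D = ((22−8)/6)² = 5.444
te_E = (10 + 4·14 + 18)/6 = 84/6 = 14; σ²_E = ((18−10)/6)² = 1.778
te_F = (8 + 4·12 + 22)/6 = 78/6 = 13; σ²_F = ((22−8)/6)² = 5.444

Forward pass:
ES_A = 0; EF_A = 3
ES_B = 3; EF_B = 3+12 = 15
ES_C = 15; EF_C = 15+4 = 19
ES_D = 15; EF_D = 15+11 = 26
ES_E = 3; EF_E = 3+14 = 17
ES_F = max(EF_C=19, EF_D=26, EF_E=17) = 26; EF_F = 26+13 = 39
Expected project duration μ = 39 days. Critical path: A → B → D → F.

Variance along critical path = 1.778 + 5.444 + 5.444 + 5.444 = 18.111; σ = 4.256 days.
D = μ + z·σ = 39 + 0.842·4.256 = 42.6 days

42.6 days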